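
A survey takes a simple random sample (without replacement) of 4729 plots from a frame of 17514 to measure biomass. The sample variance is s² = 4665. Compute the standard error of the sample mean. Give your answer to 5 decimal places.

Under SRS without replacement, Var(ȳ) = (1 − f)·s²/n with f = n/N = 4729/17514 = 0.27001256.
Var(ȳ) = (1 − 0.27001256)·4665/4729 = 0.72998744·0.98646648 = 0.72010814.
SE(ȳ) = √(0.72010814) = 0.84859.

0.84859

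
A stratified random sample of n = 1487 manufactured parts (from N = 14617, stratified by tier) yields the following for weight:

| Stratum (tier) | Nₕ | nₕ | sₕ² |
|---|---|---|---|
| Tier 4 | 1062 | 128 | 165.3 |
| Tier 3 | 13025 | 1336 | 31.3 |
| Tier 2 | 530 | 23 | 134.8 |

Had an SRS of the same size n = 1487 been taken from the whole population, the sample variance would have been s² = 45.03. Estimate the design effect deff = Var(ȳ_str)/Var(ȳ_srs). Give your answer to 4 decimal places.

1.1051

Var(ȳ_str) = Σ Wₕ²(1−fₕ)sₕ²/nₕ with Wₕ = Nₕ/14617:
  Tier 4: (1062/14617)²·(1−128/1062)·165.3/128 = 0.0059953947
  Tier 3: (13025/14617)²·(1−1336/13025)·31.3/1336 = 0.016694618
  Tier 2: (530/14617)²·(1−23/530)·134.8/23 = 0.0073710506
  → Var(ȳ_str) = 0.030061063.
Var(ȳ_srs) = (1 − 1487/14617)·45.03/1487 = 0.027201788.
deff = 0.030061063 / 0.027201788 = 1.1051.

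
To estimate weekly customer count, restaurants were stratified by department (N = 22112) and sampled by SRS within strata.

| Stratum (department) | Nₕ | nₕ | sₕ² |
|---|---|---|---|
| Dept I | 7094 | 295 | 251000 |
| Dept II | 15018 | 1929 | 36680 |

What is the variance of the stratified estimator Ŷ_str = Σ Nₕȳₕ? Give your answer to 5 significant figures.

4.4776 × 10^10

Var(Ŷ_str) = Σₕ Nₕ²(1 − fₕ)sₕ²/nₕ.
Dept I: 7094²·(1 − 295/7094)·251000/295 = 4.1038165 × 10^10.
Dept II: 15018²·(1 − 1929/15018)·36680/1929 = 3.7377966 × 10^9.
Sum = 4.4775962 × 10^10.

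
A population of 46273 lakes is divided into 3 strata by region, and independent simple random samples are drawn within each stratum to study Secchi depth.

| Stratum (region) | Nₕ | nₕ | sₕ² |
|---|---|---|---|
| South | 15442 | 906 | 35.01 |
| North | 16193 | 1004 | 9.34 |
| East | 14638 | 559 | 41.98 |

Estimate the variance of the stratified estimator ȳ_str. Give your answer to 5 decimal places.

Var(ȳ_str) = Σₕ Wₕ²(1 − fₕ)sₕ²/nₕ with Wₕ = Nₕ/N, N = 46273.
South: Wₕ = 0.33371513; term = 0.33371513²·(1 − 0.05867116)·35.01/906 = 0.0040509517.
North: Wₕ = 0.34994489; term = 0.34994489²·(1 − 0.06200210)·9.34/1004 = 0.001068598.
East: Wₕ = 0.31633998; term = 0.31633998²·(1 − 0.03818828)·41.98/559 = 0.0072281784.
Sum = 0.012347728.

0.01235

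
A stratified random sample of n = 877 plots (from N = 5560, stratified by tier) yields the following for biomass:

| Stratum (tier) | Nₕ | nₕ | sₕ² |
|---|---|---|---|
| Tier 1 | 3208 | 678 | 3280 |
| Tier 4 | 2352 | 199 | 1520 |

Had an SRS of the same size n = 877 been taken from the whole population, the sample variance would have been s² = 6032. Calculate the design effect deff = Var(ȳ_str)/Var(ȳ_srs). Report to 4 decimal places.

0.4352

Var(ȳ_str) = Σ Wₕ²(1−fₕ)sₕ²/nₕ with Wₕ = Nₕ/5560:
  Tier 1: (3208/5560)²·(1−678/3208)·3280/678 = 1.2701337
  Tier 4: (2352/5560)²·(1−199/2352)·1520/199 = 1.2511872
  → Var(ȳ_str) = 2.5213209.
Var(ȳ_srs) = (1 − 877/5560)·6032/877 = 5.7931011.
deff = 2.5213209 / 5.7931011 = 0.4352.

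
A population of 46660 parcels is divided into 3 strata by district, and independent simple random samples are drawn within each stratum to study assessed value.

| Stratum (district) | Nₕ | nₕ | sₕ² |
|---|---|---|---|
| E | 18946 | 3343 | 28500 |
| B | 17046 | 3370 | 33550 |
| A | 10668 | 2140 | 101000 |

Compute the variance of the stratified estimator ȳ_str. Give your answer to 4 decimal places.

Var(ȳ_str) = Σₕ Wₕ²(1 − fₕ)sₕ²/nₕ with Wₕ = Nₕ/N, N = 46660.
E: Wₕ = 0.40604372; term = 0.40604372²·(1 − 0.17644885)·28500/3343 = 1.1575631.
B: Wₕ = 0.36532362; term = 0.36532362²·(1 − 0.19770034)·33550/3370 = 1.0659939.
A: Wₕ = 0.22863266; term = 0.22863266²·(1 − 0.20059993)·101000/2140 = 1.9721881.
Sum = 4.1957451.

4.1957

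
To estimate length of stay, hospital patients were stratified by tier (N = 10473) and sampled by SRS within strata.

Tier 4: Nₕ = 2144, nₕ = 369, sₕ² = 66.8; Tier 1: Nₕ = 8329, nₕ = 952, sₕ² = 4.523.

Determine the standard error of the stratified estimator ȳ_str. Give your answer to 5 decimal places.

0.09456

Var(ȳ_str) = Σₕ Wₕ²(1 − fₕ)sₕ²/nₕ with Wₕ = Nₕ/N, N = 10473.
Tier 4: Wₕ = 0.20471689; term = 0.20471689²·(1 − 0.17210821)·66.8/369 = 0.0062810323.
Tier 1: Wₕ = 0.79528311; term = 0.79528311²·(1 − 0.11429944)·4.523/952 = 0.0026614608.
Sum = 0.0089424931.
SE = √(0.0089424931) = 0.09456.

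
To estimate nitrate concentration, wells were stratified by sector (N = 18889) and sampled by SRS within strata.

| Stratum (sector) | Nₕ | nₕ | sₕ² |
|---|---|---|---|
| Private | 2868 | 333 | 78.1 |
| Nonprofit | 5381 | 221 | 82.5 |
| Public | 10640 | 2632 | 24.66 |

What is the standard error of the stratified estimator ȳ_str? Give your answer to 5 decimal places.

Var(ȳ_str) = Σₕ Wₕ²(1 − fₕ)sₕ²/nₕ with Wₕ = Nₕ/N, N = 18889.
Private: Wₕ = 0.15183440; term = 0.15183440²·(1 − 0.11610879)·78.1/333 = 0.0047790985.
Nonprofit: Wₕ = 0.28487479; term = 0.28487479²·(1 − 0.04107043)·82.5/221 = 0.029050689.
Public: Wₕ = 0.56329080; term = 0.56329080²·(1 − 0.24736842)·24.66/2632 = 0.0022374583.
Sum = 0.036067246.
SE = √(0.036067246) = 0.18991.

0.18991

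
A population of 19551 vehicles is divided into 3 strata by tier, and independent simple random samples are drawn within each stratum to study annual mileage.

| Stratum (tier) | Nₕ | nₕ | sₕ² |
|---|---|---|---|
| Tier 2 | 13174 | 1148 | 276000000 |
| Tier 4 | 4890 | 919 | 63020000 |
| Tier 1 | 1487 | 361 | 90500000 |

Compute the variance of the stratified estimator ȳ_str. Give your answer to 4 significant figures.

104200

Var(ȳ_str) = Σₕ Wₕ²(1 − fₕ)sₕ²/nₕ with Wₕ = Nₕ/N, N = 19551.
Tier 2: Wₕ = 0.67382743; term = 0.67382743²·(1 − 0.08714134)·276000000/1148 = 99647.889.
Tier 4: Wₕ = 0.25011508; term = 0.25011508²·(1 − 0.18793456)·63020000/919 = 3483.6433.
Tier 1: Wₕ = 0.07605749; term = 0.07605749²·(1 − 0.24277068)·90500000/361 = 1098.1275.
Sum = 104229.66.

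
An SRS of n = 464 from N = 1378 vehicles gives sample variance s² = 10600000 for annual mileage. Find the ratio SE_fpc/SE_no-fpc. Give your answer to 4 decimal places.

f = n/N = 464/1378 = 0.33671988.
SE_no-fpc = √(s²/n) = 151.14505; SE_fpc = √((1−f)s²/n) = 123.09557.
Ratio = √(1−f) = 0.81442011.

0.8144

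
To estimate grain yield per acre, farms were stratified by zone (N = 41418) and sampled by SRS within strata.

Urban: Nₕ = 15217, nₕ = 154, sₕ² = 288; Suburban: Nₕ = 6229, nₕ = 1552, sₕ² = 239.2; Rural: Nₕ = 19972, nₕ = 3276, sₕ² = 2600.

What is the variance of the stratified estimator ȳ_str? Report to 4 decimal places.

0.4068

Var(ȳ_str) = Σₕ Wₕ²(1 − fₕ)sₕ²/nₕ with Wₕ = Nₕ/N, N = 41418.
Urban: Wₕ = 0.36740065; term = 0.36740065²·(1 − 0.01012026)·288/154 = 0.24988146.
Suburban: Wₕ = 0.15039355; term = 0.15039355²·(1 − 0.24915717)·239.2/1552 = 0.0026174411.
Rural: Wₕ = 0.48220580; term = 0.48220580²·(1 − 0.16402964)·2600/3276 = 0.15427132.
Sum = 0.40677022.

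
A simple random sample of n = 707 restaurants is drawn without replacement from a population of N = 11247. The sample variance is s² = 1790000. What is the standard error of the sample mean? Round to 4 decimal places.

Under SRS without replacement, Var(ȳ) = (1 − f)·s²/n with f = n/N = 707/11247 = 0.06286121.
Var(ȳ) = (1 − 0.06286121)·1790000/707 = 0.93713879·2531.8246 = 2372.6711.
SE(ȳ) = √(2372.6711) = 48.7101.

48.7101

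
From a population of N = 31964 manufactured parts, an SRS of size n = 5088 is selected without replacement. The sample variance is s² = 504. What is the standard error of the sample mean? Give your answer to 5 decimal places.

0.28860

Under SRS without replacement, Var(ȳ) = (1 − f)·s²/n with f = n/N = 5088/31964 = 0.15917908.
Var(ȳ) = (1 − 0.15917908)·504/5088 = 0.84082092·0.099056604 = 0.083288865.
SE(ȳ) = √(0.083288865) = 0.28860.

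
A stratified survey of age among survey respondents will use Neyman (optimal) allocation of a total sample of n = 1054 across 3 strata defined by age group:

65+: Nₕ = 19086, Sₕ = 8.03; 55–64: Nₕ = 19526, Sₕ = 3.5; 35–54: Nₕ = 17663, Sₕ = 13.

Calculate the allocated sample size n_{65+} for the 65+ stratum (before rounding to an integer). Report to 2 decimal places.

Neyman allocation: nₕ = n·NₕSₕ / Σⱼ NⱼSⱼ.
Σ NⱼSⱼ = 19086·8.03 + 19526·3.5 + 17663·13 = 451220.58.
n_{65+} = 1054·19086·8.03 / 451220.58 = 358.00.

358.00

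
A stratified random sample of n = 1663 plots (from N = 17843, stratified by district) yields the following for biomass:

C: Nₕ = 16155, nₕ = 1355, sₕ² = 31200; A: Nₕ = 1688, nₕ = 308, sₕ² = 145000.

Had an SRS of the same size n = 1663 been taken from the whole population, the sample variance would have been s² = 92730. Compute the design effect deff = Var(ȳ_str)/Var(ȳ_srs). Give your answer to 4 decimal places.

0.4101

Var(ȳ_str) = Σ Wₕ²(1−fₕ)sₕ²/nₕ with Wₕ = Nₕ/17843:
  C: (16155/17843)²·(1−1355/16155)·31200/1355 = 17.292119
  A: (1688/17843)²·(1−308/1688)·145000/308 = 3.4445545
  → Var(ȳ_str) = 20.736674.
Var(ȳ_srs) = (1 − 1663/17843)·92730/1663 = 50.563677.
deff = 20.736674 / 50.563677 = 0.4101.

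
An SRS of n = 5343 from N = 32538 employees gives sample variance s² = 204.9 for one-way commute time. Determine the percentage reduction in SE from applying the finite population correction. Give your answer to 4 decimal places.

f = n/N = 5343/32538 = 0.16420800.
SE_no-fpc = √(s²/n) = 0.19582962; SE_fpc = √((1−f)s²/n) = 0.17903069.
Ratio = √(1−f) = 0.91421660. Reduction = 100·(1 − 0.91421660) = 8.5783%.

8.5783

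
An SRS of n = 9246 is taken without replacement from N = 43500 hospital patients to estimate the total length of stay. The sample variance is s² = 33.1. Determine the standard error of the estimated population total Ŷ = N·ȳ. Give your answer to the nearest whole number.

2310

Var(Ŷ) = N²·Var(ȳ) = N²·(1 − n/N)·s²/n.
f = 9246/43500 = 0.21255172; Var(ȳ) = 0.78744828·33.1/9246 = 0.0028190069.
Var(Ŷ) = 43500² · 0.0028190069 = 5.3342658 × 10^6.
SE(Ŷ) = √(5.3342658 × 10^6) = 2310.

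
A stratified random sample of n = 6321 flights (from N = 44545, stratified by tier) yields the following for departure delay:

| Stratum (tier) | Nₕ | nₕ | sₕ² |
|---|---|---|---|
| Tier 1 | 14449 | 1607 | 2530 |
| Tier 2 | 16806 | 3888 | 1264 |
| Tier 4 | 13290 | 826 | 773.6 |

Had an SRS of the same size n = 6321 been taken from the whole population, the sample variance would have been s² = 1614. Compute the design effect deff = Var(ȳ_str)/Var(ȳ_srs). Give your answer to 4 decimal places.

1.1911

Var(ȳ_str) = Σ Wₕ²(1−fₕ)sₕ²/nₕ with Wₕ = Nₕ/44545:
  Tier 1: (14449/44545)²·(1−1607/14449)·2530/1607 = 0.14722351
  Tier 2: (16806/44545)²·(1−3888/16806)·1264/3888 = 0.035569891
  Tier 4: (13290/44545)²·(1−826/13290)·773.6/826 = 0.078184544
  → Var(ȳ_str) = 0.26097795.
Var(ȳ_srs) = (1 − 6321/44545)·1614/6321 = 0.21910632.
deff = 0.26097795 / 0.21910632 = 1.1911.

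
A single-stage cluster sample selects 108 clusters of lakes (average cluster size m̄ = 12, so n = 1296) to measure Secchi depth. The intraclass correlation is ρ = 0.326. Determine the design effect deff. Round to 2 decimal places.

4.59

deff = 1 + (12 − 1)·0.326 = 1 + 3.586 = 4.586.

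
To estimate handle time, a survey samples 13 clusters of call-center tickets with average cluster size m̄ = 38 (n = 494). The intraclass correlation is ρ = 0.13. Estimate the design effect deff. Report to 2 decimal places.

5.81

deff = 1 + (38 − 1)·0.13 = 1 + 4.81 = 5.81.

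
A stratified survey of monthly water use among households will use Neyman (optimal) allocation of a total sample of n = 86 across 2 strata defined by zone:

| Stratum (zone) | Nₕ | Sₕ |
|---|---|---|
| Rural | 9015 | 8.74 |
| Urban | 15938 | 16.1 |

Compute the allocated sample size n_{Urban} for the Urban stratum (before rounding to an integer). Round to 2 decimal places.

65.80

Neyman allocation: nₕ = n·NₕSₕ / Σⱼ NⱼSⱼ.
Σ NⱼSⱼ = 9015·8.74 + 15938·16.1 = 335392.9.
n_{Urban} = 86·15938·16.1 / 335392.9 = 65.80.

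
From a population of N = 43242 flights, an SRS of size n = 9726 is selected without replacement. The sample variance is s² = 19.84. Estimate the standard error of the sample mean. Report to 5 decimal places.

0.03976

Under SRS without replacement, Var(ȳ) = (1 − f)·s²/n with f = n/N = 9726/43242 = 0.22492022.
Var(ȳ) = (1 − 0.22492022)·19.84/9726 = 0.77507978·0.0020398931 = 0.0015810799.
SE(ȳ) = √(0.0015810799) = 0.03976.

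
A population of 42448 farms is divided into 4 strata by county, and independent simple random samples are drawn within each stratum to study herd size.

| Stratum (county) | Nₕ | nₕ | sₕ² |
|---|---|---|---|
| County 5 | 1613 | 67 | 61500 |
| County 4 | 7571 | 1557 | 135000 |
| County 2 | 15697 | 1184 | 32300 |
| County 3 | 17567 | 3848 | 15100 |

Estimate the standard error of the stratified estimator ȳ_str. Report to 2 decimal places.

2.73

Var(ȳ_str) = Σₕ Wₕ²(1 − fₕ)sₕ²/nₕ with Wₕ = Nₕ/N, N = 42448.
County 5: Wₕ = 0.03799943; term = 0.03799943²·(1 − 0.04153751)·61500/67 = 1.2703685.
County 4: Wₕ = 0.17835940; term = 0.17835940²·(1 − 0.20565315)·135000/1557 = 2.1910251.
County 2: Wₕ = 0.36979363; term = 0.36979363²·(1 − 0.07542843)·32300/1184 = 3.4491351.
County 3: Wₕ = 0.41384753; term = 0.41384753²·(1 − 0.21904708)·15100/3848 = 0.52486483.
Sum = 7.4353935.
SE = √(7.4353935) = 2.73.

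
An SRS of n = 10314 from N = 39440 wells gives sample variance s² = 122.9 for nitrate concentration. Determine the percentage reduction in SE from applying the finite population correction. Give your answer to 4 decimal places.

14.0646

f = n/N = 10314/39440 = 0.26151116.
SE_no-fpc = √(s²/n) = 0.10915971; SE_fpc = √((1−f)s²/n) = 0.093806806.
Ratio = √(1−f) = 0.85935374. Reduction = 100·(1 − 0.85935374) = 14.0646%.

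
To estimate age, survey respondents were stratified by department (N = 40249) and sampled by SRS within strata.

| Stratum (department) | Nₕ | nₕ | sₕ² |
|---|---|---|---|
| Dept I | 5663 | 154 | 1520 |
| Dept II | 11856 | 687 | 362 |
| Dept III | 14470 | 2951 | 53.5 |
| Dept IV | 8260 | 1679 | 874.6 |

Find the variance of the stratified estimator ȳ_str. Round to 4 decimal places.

0.2525

Var(ȳ_str) = Σₕ Wₕ²(1 − fₕ)sₕ²/nₕ with Wₕ = Nₕ/N, N = 40249.
Dept I: Wₕ = 0.14069915; term = 0.14069915²·(1 − 0.02719407)·1520/154 = 0.19007807.
Dept II: Wₕ = 0.29456632; term = 0.29456632²·(1 − 0.05794534)·362/687 = 0.04307191.
Dept III: Wₕ = 0.35951204; term = 0.35951204²·(1 − 0.20393918)·53.5/2951 = 0.0018653387.
Dept IV: Wₕ = 0.20522249; term = 0.20522249²·(1 − 0.20326877)·874.6/1679 = 0.017479159.
Sum = 0.25249448.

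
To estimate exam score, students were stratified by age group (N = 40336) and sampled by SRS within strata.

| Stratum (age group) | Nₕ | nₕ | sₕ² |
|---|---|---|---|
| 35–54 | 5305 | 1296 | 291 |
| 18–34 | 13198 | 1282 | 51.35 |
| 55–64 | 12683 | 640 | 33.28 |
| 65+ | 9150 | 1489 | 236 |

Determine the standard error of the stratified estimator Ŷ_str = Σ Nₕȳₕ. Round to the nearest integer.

Var(Ŷ_str) = Σₕ Nₕ²(1 − fₕ)sₕ²/nₕ.
35–54: 5305²·(1 − 1296/5305)·291/1296 = 4.7753964 × 10^6.
18–34: 13198²·(1 − 1282/13198)·51.35/1282 = 6.2992819 × 10^6.
55–64: 12683²·(1 − 640/12683)·33.28/640 = 7.9425512 × 10^6.
65+: 9150²·(1 − 1489/9150)·236/1489 = 1.1110251 × 10^7.
Sum = 3.0127481 × 10^7.
SE = √(3.0127481 × 10^7) = 5489.

5489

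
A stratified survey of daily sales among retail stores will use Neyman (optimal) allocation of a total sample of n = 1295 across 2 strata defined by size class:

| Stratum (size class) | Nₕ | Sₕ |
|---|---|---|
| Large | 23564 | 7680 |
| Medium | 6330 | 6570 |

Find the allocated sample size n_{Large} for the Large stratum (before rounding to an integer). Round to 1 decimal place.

1053.0

Neyman allocation: nₕ = n·NₕSₕ / Σⱼ NⱼSⱼ.
Σ NⱼSⱼ = 23564·7680 + 6330·6570 = 2.2255962 × 10^8.
n_{Large} = 1295·23564·7680 / (2.2255962 × 10^8) = 1053.0.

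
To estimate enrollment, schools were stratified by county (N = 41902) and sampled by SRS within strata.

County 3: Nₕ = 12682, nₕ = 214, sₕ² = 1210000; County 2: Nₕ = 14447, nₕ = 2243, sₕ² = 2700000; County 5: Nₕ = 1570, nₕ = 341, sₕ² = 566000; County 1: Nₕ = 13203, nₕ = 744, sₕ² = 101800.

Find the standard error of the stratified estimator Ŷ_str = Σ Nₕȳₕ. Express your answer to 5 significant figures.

1.0639 × 10^6

Var(Ŷ_str) = Σₕ Nₕ²(1 − fₕ)sₕ²/nₕ.
County 3: 12682²·(1 − 214/12682)·1210000/214 = 8.9403833 × 10^11.
County 2: 14447²·(1 − 2243/14447)·2700000/2243 = 2.1223371 × 10^11.
County 5: 1570²·(1 − 341/1570)·566000/341 = 3.2026803 × 10^9.
County 1: 13203²·(1 − 744/13203)·101800/744 = 2.2507676 × 10^10.
Sum = 1.1319824 × 10^12.
SE = √(1.1319824 × 10^12) = 1.0639 × 10^6.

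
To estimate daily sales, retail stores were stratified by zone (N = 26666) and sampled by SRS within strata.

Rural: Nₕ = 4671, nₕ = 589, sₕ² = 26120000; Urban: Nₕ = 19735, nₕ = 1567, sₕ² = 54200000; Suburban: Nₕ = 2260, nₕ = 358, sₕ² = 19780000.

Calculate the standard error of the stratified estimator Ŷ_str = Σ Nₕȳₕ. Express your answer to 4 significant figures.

3.672 × 10^6

Var(Ŷ_str) = Σₕ Nₕ²(1 − fₕ)sₕ²/nₕ.
Rural: 4671²·(1 − 589/4671)·26120000/589 = 8.4555283 × 10^11.
Urban: 19735²·(1 − 1567/19735)·54200000/1567 = 1.2401509 × 10^13.
Suburban: 2260²·(1 − 358/2260)·19780000/358 = 2.3749923 × 10^11.
Sum = 1.3484561 × 10^13.
SE = √(1.3484561 × 10^13) = 3.672 × 10^6.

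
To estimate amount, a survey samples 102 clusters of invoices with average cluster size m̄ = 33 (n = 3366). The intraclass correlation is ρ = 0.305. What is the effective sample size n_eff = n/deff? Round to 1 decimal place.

312.8

deff = 1 + (33 − 1)·0.305 = 1 + 9.76 = 10.76.
n_eff = 3366 / 10.76 = 312.8.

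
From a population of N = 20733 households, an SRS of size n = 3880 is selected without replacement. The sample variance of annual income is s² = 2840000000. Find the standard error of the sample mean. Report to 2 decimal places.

Under SRS without replacement, Var(ȳ) = (1 − f)·s²/n with f = n/N = 3880/20733 = 0.18714127.
Var(ȳ) = (1 − 0.18714127)·2840000000/3880 = 0.81285873·731958.76 = 594979.07.
SE(ȳ) = √(594979.07) = 771.35.

771.35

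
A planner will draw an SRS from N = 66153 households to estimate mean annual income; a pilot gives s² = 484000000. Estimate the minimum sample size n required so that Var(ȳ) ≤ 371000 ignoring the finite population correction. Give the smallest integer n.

1305

Without fpc, n₀ = s²/D = 484000000/371000 = 1304.5822.
Rounding up, n = 1305.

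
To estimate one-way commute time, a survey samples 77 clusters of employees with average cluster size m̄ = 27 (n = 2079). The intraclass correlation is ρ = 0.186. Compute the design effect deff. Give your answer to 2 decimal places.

5.84

deff = 1 + (27 − 1)·0.186 = 1 + 4.836 = 5.836.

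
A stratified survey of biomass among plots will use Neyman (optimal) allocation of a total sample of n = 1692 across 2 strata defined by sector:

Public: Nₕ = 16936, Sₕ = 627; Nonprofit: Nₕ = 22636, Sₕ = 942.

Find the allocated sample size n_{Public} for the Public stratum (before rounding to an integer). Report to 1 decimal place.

562.5

Neyman allocation: nₕ = n·NₕSₕ / Σⱼ NⱼSⱼ.
Σ NⱼSⱼ = 16936·627 + 22636·942 = 3.1941984 × 10^7.
n_{Public} = 1692·16936·627 / (3.1941984 × 10^7) = 562.5.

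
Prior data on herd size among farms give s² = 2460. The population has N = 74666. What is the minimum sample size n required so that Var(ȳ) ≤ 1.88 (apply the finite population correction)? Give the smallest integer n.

1286

Without fpc, n₀ = s²/D = 2460/1.88 = 1308.5106.
With fpc, (1 − n/N)·s²/n ≤ D requires n ≥ n₀/(1 + n₀/N) = 1308.5106/(1 + 1308.5106/74666) = 1285.9741.
Rounding up, n = 1286.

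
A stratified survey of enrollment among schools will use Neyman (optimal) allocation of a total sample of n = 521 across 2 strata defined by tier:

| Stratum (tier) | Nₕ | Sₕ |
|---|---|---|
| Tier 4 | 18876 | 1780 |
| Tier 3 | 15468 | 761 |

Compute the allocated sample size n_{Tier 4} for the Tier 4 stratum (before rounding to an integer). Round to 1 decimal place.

Neyman allocation: nₕ = n·NₕSₕ / Σⱼ NⱼSⱼ.
Σ NⱼSⱼ = 18876·1780 + 15468·761 = 4.5370428 × 10^7.
n_{Tier 4} = 521·18876·1780 / (4.5370428 × 10^7) = 385.8.

385.8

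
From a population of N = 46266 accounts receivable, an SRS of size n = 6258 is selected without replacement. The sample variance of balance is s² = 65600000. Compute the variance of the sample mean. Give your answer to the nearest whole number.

Under SRS without replacement, Var(ȳ) = (1 − f)·s²/n with f = n/N = 6258/46266 = 0.13526132.
Var(ȳ) = (1 − 0.13526132)·65600000/6258 = 0.86473868·10482.582 = 9064.6944.

9065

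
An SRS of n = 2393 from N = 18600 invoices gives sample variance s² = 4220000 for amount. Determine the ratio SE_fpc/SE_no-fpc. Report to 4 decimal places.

f = n/N = 2393/18600 = 0.12865591.
SE_no-fpc = √(s²/n) = 41.993771; SE_fpc = √((1−f)s²/n) = 39.199427.
Ratio = √(1−f) = 0.93345813.

0.9335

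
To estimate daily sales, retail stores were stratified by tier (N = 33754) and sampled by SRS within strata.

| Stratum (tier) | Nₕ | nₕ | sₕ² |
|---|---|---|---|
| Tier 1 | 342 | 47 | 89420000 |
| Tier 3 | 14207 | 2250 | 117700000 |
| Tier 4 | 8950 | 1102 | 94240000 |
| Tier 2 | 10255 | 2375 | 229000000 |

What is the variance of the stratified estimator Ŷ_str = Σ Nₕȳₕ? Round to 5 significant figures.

Var(Ŷ_str) = Σₕ Nₕ²(1 − fₕ)sₕ²/nₕ.
Tier 1: 342²·(1 − 47/342)·89420000/47 = 1.9194859 × 10^11.
Tier 3: 14207²·(1 − 2250/14207)·117700000/2250 = 8.8862506 × 10^12.
Tier 4: 8950²·(1 − 1102/8950)·94240000/1102 = 6.0066968 × 10^12.
Tier 2: 10255²·(1 − 2375/10255)·229000000/2375 = 7.7917274 × 10^12.
Sum = 2.2876623 × 10^13.

2.2877 × 10^13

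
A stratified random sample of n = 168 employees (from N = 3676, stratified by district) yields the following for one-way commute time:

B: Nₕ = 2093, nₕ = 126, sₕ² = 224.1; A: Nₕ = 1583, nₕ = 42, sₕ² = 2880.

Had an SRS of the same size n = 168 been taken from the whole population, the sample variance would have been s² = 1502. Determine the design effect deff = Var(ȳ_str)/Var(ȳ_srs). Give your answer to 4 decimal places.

Var(ȳ_str) = Σ Wₕ²(1−fₕ)sₕ²/nₕ with Wₕ = Nₕ/3676:
  B: (2093/3676)²·(1−126/2093)·224.1/126 = 0.54186849
  A: (1583/3676)²·(1−42/1583)·2880/42 = 12.37872
  → Var(ȳ_str) = 12.920588.
Var(ȳ_srs) = (1 − 168/3676)·1502/168 = 8.5318799.
deff = 12.920588 / 8.5318799 = 1.5144.

1.5144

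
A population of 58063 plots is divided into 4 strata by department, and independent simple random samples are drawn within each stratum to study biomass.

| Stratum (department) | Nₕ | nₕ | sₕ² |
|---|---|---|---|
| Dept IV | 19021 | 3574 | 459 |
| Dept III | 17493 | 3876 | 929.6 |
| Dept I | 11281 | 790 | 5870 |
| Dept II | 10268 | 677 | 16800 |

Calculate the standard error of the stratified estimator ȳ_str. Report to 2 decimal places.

1.01

Var(ȳ_str) = Σₕ Wₕ²(1 − fₕ)sₕ²/nₕ with Wₕ = Nₕ/N, N = 58063.
Dept IV: Wₕ = 0.32759244; term = 0.32759244²·(1 − 0.18789759)·459/3574 = 0.011192747.
Dept III: Wₕ = 0.30127620; term = 0.30127620²·(1 − 0.22157434)·929.6/3876 = 0.016945685.
Dept I: Wₕ = 0.19428896; term = 0.19428896²·(1 − 0.07002925)·5870/790 = 0.26084142.
Dept II: Wₕ = 0.17684240; term = 0.17684240²·(1 − 0.06593300)·16800/677 = 0.72488885.
Sum = 1.0138687.
SE = √(1.0138687) = 1.01.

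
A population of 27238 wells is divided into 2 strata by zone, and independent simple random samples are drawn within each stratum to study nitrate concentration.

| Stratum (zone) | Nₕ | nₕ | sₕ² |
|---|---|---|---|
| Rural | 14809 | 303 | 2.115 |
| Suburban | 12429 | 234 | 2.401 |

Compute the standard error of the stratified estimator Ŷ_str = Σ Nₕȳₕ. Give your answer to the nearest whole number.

Var(Ŷ_str) = Σₕ Nₕ²(1 − fₕ)sₕ²/nₕ.
Rural: 14809²·(1 − 303/14809)·2.115/303 = 1.4994816 × 10^6.
Suburban: 12429²·(1 − 234/12429)·2.401/234 = 1.5552288 × 10^6.
Sum = 3.0547104 × 10^6.
SE = √(3.0547104 × 10^6) = 1748.

1748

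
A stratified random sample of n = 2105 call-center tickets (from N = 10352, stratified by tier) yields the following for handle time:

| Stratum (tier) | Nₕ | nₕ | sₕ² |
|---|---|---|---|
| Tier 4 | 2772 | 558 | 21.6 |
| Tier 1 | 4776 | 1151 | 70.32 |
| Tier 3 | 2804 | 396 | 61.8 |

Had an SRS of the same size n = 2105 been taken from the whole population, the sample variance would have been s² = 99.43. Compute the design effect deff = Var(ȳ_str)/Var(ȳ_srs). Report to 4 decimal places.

0.5825

Var(ȳ_str) = Σ Wₕ²(1−fₕ)sₕ²/nₕ with Wₕ = Nₕ/10352:
  Tier 4: (2772/10352)²·(1−558/2772)·21.6/558 = 0.0022168784
  Tier 1: (4776/10352)²·(1−1151/4776)·70.32/1151 = 0.0098702315
  Tier 3: (2804/10352)²·(1−396/2804)·61.8/396 = 0.0098328464
  → Var(ȳ_str) = 0.021919956.
Var(ȳ_srs) = (1 − 2105/10352)·99.43/2105 = 0.037630247.
deff = 0.021919956 / 0.037630247 = 0.5825.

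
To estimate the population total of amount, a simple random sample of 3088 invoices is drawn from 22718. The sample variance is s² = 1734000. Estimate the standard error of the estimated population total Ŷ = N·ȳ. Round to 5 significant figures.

Var(Ŷ) = N²·Var(ȳ) = N²·(1 − n/N)·s²/n.
f = 3088/22718 = 0.13592746; Var(ȳ) = 0.86407254·1734000/3088 = 485.20136.
Var(Ŷ) = 22718² · 485.20136 = 2.5041607 × 10^11.
SE(Ŷ) = √(2.5041607 × 10^11) = 500420.

500420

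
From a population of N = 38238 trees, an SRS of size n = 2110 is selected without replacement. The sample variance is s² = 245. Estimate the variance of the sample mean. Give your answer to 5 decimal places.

Under SRS without replacement, Var(ȳ) = (1 − f)·s²/n with f = n/N = 2110/38238 = 0.05518071.
Var(ȳ) = (1 − 0.05518071)·245/2110 = 0.94481929·0.11611374 = 0.10970651.

0.10971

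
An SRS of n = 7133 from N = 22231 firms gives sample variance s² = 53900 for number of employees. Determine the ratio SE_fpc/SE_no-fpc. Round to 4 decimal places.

0.8241

f = n/N = 7133/22231 = 0.32085826.
SE_no-fpc = √(s²/n) = 2.7488958; SE_fpc = √((1−f)s²/n) = 2.2653665.
Ratio = √(1−f) = 0.82410056.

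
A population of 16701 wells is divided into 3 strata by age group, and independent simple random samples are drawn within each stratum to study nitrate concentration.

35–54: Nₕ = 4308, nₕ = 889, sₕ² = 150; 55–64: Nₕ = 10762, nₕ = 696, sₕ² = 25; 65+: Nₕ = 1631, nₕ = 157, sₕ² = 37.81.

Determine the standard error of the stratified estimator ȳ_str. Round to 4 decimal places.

0.1579

Var(ȳ_str) = Σₕ Wₕ²(1 − fₕ)sₕ²/nₕ with Wₕ = Nₕ/N, N = 16701.
35–54: Wₕ = 0.25794863; term = 0.25794863²·(1 − 0.20636026)·150/889 = 0.0089100336.
55–64: Wₕ = 0.64439255; term = 0.64439255²·(1 − 0.06467199)·25/696 = 0.013950691.
65+: Wₕ = 0.09765882; term = 0.09765882²·(1 − 0.09625996)·37.81/157 = 0.0020757427.
Sum = 0.024936467.
SE = √(0.024936467) = 0.1579.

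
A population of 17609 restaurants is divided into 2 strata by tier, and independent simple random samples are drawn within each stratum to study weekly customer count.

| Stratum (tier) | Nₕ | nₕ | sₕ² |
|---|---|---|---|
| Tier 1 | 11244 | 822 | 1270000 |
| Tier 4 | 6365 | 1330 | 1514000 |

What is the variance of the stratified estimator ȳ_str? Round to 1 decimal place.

Var(ȳ_str) = Σₕ Wₕ²(1 − fₕ)sₕ²/nₕ with Wₕ = Nₕ/N, N = 17609.
Tier 1: Wₕ = 0.63853711; term = 0.63853711²·(1 − 0.07310566)·1270000/822 = 583.89455.
Tier 4: Wₕ = 0.36146289; term = 0.36146289²·(1 − 0.20895522)·1514000/1330 = 117.65293.
Sum = 701.54748.

701.5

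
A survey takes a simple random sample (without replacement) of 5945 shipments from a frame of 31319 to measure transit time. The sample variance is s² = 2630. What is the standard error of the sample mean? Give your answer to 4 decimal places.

0.5987

Under SRS without replacement, Var(ȳ) = (1 − f)·s²/n with f = n/N = 5945/31319 = 0.18982088.
Var(ȳ) = (1 − 0.18982088)·2630/5945 = 0.81017912·0.44238856 = 0.35841398.
SE(ȳ) = √(0.35841398) = 0.5987.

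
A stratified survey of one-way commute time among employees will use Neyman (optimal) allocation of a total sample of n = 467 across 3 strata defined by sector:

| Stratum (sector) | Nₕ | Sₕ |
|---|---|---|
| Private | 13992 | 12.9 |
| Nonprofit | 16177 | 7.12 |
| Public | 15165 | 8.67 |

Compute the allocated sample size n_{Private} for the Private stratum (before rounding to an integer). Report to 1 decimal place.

197.3

Neyman allocation: nₕ = n·NₕSₕ / Σⱼ NⱼSⱼ.
Σ NⱼSⱼ = 13992·12.9 + 16177·7.12 + 15165·8.67 = 427157.59.
n_{Private} = 467·13992·12.9 / 427157.59 = 197.3.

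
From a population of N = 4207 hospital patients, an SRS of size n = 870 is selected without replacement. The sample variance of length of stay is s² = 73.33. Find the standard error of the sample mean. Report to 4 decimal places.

0.2586

Under SRS without replacement, Var(ȳ) = (1 − f)·s²/n with f = n/N = 870/4207 = 0.20679819.
Var(ȳ) = (1 − 0.20679819)·73.33/870 = 0.79320181·0.084287356 = 0.066856883.
SE(ȳ) = √(0.066856883) = 0.2586.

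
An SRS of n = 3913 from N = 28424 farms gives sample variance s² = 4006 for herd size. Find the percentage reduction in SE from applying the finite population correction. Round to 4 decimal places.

f = n/N = 3913/28424 = 0.13766535.
SE_no-fpc = √(s²/n) = 1.0118137; SE_fpc = √((1−f)s²/n) = 0.93959017.
Ratio = √(1−f) = 0.92861975. Reduction = 100·(1 − 0.92861975) = 7.1380%.

7.1380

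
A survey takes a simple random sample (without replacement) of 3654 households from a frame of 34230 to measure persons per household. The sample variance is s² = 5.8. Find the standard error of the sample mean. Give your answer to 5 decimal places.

0.03765

Under SRS without replacement, Var(ȳ) = (1 − f)·s²/n with f = n/N = 3654/34230 = 0.10674847.
Var(ȳ) = (1 − 0.10674847)·5.8/3654 = 0.89325153·0.0015873016 = 0.0014178596.
SE(ȳ) = √(0.0014178596) = 0.03765.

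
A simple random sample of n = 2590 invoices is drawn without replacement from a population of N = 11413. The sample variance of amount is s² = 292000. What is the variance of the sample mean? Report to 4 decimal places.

Under SRS without replacement, Var(ȳ) = (1 − f)·s²/n with f = n/N = 2590/11413 = 0.22693420.
Var(ȳ) = (1 − 0.22693420)·292000/2590 = 0.77306580·112.74131 = 87.156453.

87.1565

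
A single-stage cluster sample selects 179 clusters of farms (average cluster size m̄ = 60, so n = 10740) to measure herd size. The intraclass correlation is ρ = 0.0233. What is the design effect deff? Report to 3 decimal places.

deff = 1 + (60 − 1)·0.0233 = 1 + 1.3747 = 2.3747.

2.375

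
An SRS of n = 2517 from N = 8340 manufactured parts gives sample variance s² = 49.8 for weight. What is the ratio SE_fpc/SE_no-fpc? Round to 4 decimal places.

f = n/N = 2517/8340 = 0.30179856.
SE_no-fpc = √(s²/n) = 0.14066079; SE_fpc = √((1−f)s²/n) = 0.11753398.
Ratio = √(1−f) = 0.83558449.

0.8356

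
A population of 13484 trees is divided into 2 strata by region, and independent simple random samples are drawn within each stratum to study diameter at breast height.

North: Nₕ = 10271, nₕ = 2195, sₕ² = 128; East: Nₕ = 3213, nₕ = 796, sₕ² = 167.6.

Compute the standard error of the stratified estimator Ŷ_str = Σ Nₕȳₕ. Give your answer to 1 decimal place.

2544.1

Var(Ŷ_str) = Σₕ Nₕ²(1 − fₕ)sₕ²/nₕ.
North: 10271²·(1 − 2195/10271)·128/2195 = 4.8370935 × 10^6.
East: 3213²·(1 − 796/3213)·167.6/796 = 1.6351151 × 10^6.
Sum = 6.4722086 × 10^6.
SE = √(6.4722086 × 10^6) = 2544.1.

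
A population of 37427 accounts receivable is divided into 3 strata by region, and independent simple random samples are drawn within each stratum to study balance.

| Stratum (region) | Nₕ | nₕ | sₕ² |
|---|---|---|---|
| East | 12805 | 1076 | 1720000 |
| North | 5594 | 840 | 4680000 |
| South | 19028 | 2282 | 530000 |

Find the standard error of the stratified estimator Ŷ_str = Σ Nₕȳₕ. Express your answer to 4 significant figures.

Var(Ŷ_str) = Σₕ Nₕ²(1 − fₕ)sₕ²/nₕ.
East: 12805²·(1 − 1076/12805)·1720000/1076 = 2.4008042 × 10^11.
North: 5594²·(1 − 840/5594)·4680000/840 = 1.4816588 × 10^11.
South: 19028²·(1 − 2282/19028)·530000/2282 = 7.4005579 × 10^10.
Sum = 4.6225188 × 10^11.
SE = √(4.6225188 × 10^11) = 679900.

679900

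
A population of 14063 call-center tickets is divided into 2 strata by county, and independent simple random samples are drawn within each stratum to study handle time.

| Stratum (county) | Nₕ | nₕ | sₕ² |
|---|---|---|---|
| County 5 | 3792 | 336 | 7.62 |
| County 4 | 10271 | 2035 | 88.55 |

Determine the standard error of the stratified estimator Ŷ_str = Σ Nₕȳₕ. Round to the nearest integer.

Var(Ŷ_str) = Σₕ Nₕ²(1 − fₕ)sₕ²/nₕ.
County 5: 3792²·(1 − 336/3792)·7.62/336 = 297206.13.
County 4: 10271²·(1 − 2035/10271)·88.55/2035 = 3.6808932 × 10^6.
Sum = 3.9780993 × 10^6.
SE = √(3.9780993 × 10^6) = 1995.

1995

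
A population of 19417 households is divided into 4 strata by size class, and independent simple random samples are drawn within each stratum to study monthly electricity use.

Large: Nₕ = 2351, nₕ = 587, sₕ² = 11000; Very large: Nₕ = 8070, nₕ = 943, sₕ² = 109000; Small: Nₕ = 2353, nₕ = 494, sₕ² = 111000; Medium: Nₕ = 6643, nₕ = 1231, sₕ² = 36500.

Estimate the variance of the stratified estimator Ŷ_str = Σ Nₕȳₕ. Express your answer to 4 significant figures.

8.775 × 10^9

Var(Ŷ_str) = Σₕ Nₕ²(1 − fₕ)sₕ²/nₕ.
Large: 2351²·(1 − 587/2351)·11000/587 = 7.7715169 × 10^7.
Very large: 8070²·(1 − 943/8070)·109000/943 = 6.6480626 × 10^9.
Small: 2353²·(1 − 494/2353)·111000/494 = 9.8287287 × 10^8.
Medium: 6643²·(1 − 1231/6643)·36500/1231 = 1.0659991 × 10^9.
Sum = 8.7746497 × 10^9.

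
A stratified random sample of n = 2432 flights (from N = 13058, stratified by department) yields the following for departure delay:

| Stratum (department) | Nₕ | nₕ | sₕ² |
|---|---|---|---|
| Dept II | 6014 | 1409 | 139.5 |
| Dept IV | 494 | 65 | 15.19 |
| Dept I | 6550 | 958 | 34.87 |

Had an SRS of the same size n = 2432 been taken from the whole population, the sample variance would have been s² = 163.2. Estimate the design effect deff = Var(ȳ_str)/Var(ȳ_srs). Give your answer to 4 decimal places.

Var(ȳ_str) = Σ Wₕ²(1−fₕ)sₕ²/nₕ with Wₕ = Nₕ/13058:
  Dept II: (6014/13058)²·(1−1409/6014)·139.5/1409 = 0.016080626
  Dept IV: (494/13058)²·(1−65/494)·15.19/65 = 2.9045264 × 10^-4
  Dept I: (6550/13058)²·(1−958/6550)·34.87/958 = 0.0078188264
  → Var(ȳ_str) = 0.024189905.
Var(ȳ_srs) = (1 − 2432/13058)·163.2/2432 = 0.054607178.
deff = 0.024189905 / 0.054607178 = 0.4430.

0.4430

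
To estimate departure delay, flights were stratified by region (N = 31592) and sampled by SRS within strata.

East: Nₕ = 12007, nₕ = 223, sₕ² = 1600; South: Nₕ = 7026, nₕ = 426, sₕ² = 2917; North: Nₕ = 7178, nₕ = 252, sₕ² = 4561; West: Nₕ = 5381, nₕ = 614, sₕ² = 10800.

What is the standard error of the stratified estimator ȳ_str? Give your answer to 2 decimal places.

1.64

Var(ȳ_str) = Σₕ Wₕ²(1 − fₕ)sₕ²/nₕ with Wₕ = Nₕ/N, N = 31592.
East: Wₕ = 0.38006457; term = 0.38006457²·(1 − 0.01857250)·1600/223 = 1.0171573.
South: Wₕ = 0.22239808; term = 0.22239808²·(1 − 0.06063194)·2917/426 = 0.31814468.
North: Wₕ = 0.22720942; term = 0.22720942²·(1 − 0.03510727)·4561/252 = 0.90155293.
West: Wₕ = 0.17032793; term = 0.17032793²·(1 − 0.11410518)·10800/614 = 0.45207375.
Sum = 2.6889287.
SE = √(2.6889287) = 1.64.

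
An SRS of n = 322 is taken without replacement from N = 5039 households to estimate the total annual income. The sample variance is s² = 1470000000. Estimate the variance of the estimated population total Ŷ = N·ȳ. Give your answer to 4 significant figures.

Var(Ŷ) = N²·Var(ȳ) = N²·(1 − n/N)·s²/n.
f = 322/5039 = 0.06390157; Var(ȳ) = 0.93609843·1470000000/322 = 4.2734928 × 10^6.
Var(Ŷ) = 5039² · (4.2734928 × 10^6) = 1.0851048 × 10^14.

1.085 × 10^14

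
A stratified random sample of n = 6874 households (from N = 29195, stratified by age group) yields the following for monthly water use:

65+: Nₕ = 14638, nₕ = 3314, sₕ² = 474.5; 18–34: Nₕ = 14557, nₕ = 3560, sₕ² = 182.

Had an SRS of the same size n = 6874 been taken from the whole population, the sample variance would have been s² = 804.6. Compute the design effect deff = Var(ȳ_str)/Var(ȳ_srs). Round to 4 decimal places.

0.4184

Var(ȳ_str) = Σ Wₕ²(1−fₕ)sₕ²/nₕ with Wₕ = Nₕ/29195:
  65+: (14638/29195)²·(1−3314/14638)·474.5/3314 = 0.027845073
  18–34: (14557/29195)²·(1−3560/14557)·182/3560 = 0.0096017532
  → Var(ȳ_str) = 0.037446826.
Var(ȳ_srs) = (1 − 6874/29195)·804.6/6874 = 0.089490239.
deff = 0.037446826 / 0.089490239 = 0.4184.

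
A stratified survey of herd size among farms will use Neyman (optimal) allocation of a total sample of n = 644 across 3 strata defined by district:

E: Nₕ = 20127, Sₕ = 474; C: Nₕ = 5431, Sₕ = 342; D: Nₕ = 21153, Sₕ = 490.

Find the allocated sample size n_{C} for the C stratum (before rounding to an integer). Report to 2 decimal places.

Neyman allocation: nₕ = n·NₕSₕ / Σⱼ NⱼSⱼ.
Σ NⱼSⱼ = 20127·474 + 5431·342 + 21153·490 = 2.176257 × 10^7.
n_{C} = 644·5431·342 / (2.176257 × 10^7) = 54.96.

54.96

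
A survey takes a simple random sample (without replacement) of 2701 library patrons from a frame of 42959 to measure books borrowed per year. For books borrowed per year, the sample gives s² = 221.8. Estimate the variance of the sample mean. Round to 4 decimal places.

0.0770

Under SRS without replacement, Var(ȳ) = (1 − f)·s²/n with f = n/N = 2701/42959 = 0.06287390.
Var(ȳ) = (1 − 0.06287390)·221.8/2701 = 0.93712610·0.082117734 = 0.076954672.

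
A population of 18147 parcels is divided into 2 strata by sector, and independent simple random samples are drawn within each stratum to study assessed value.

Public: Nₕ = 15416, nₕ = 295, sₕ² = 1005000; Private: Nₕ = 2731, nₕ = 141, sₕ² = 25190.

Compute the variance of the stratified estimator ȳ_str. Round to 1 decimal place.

2415.3

Var(ȳ_str) = Σₕ Wₕ²(1 − fₕ)sₕ²/nₕ with Wₕ = Nₕ/N, N = 18147.
Public: Wₕ = 0.84950681; term = 0.84950681²·(1 − 0.01913596)·1005000/295 = 2411.4962.
Private: Wₕ = 0.15049319; term = 0.15049319²·(1 − 0.05162944)·25190/141 = 3.8372566.
Sum = 2415.3335.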